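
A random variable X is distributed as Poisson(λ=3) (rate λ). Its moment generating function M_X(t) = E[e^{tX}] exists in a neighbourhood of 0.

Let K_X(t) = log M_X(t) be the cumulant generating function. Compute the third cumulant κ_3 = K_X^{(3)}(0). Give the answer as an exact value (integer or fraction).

M_X(t) = e^(3*e^(t) - 3)
K_X(t) = log M_X(t) = 3*e^(t) - 3
dK/dt = 3*e^(t)
d^2K/dt^2 = 3*e^(t)
d^3K/dt^3 = 3*e^(t)

κ_3 = d^3K/dt^3 |_{t=0} = 3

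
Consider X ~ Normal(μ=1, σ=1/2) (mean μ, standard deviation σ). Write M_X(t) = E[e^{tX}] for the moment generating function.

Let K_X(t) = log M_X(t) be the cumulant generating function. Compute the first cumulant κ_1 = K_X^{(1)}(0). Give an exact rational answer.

κ_1 = D[K](0) = 1

M_X(t) = e^(t^2/8 + t)
K_X(t) = log M_X(t) = t^2/8 + t
D[K](t) = t/4 + 1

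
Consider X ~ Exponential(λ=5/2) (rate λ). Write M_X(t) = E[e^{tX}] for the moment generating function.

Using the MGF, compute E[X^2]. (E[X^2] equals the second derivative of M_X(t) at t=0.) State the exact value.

M_X(t) = 5/(2*(5/2 - t))
dM/dt = 10/(4*t^2 - 20*t + 25)
d^2M/dt^2 = -40/(8*t^3 - 60*t^2 + 150*t - 125)

E[X^2] = d^2M/dt^2 |_{t=0} = 8/25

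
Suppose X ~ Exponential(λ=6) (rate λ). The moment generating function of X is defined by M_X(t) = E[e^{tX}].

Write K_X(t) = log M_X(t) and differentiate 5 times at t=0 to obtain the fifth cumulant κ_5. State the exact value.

κ_5 = K′′′′′(0) = 1/324

M_X(t) = 6/(6 - t)
K_X(t) = log M_X(t) = -log(6 - t) + log(6)
K′(t) = -1/(t - 6)
K′′(t) = 1/(t^2 - 12*t + 36)
K′′′(t) = -2/(t^3 - 18*t^2 + 108*t - 216)
K′′′′(t) = 6/(t^4 - 24*t^3 + 216*t^2 - 864*t + 1296)
K′′′′′(t) = -24/(t^5 - 30*t^4 + 360*t^3 - 2160*t^2 + 6480*t - 7776)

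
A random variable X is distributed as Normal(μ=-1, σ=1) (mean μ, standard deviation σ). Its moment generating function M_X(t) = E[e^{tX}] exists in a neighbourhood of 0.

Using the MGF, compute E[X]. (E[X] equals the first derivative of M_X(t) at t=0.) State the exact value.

M_X(t) = e^(t^2/2 - t)
dM/dt = t*e^(-t)*e^(t^2/2) - e^(-t)*e^(t^2/2)

E[X] = dM/dt |_{t=0} = -1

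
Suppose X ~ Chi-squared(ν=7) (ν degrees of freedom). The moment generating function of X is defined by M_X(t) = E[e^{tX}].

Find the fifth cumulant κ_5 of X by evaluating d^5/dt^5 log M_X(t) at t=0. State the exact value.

M_X(t) = (1 - 2*t)^(-7/2)
K_X(t) = log M_X(t) = -7*log(1 - 2*t)/2
K′(t) = -7/(2*t - 1)
K′′(t) = 14/(4*t^2 - 4*t + 1)
K′′′(t) = -56/(8*t^3 - 12*t^2 + 6*t - 1)
K′′′′(t) = 336/(16*t^4 - 32*t^3 + 24*t^2 - 8*t + 1)
K′′′′′(t) = -2688/(32*t^5 - 80*t^4 + 80*t^3 - 40*t^2 + 10*t - 1)

κ_5 = K′′′′′(0) = 2688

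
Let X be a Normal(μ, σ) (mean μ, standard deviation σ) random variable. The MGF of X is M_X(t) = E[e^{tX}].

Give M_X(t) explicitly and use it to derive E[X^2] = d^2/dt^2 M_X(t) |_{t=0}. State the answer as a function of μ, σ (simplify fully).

M_X(t) = e^(μ*t + σ^2*t^2/2)
dM/dt = μ*e^(μ*t)*e^(σ^2*t^2/2) + σ^2*t*e^(μ*t)*e^(σ^2*t^2/2)
d^2M/dt^2 = μ^2*e^(μ*t)*e^(σ^2*t^2/2) + 2*μ*σ^2*t*e^(μ*t)*e^(σ^2*t^2/2) + σ^4*t^2*e^(μ*t)*e^(σ^2*t^2/2) + σ^2*e^(μ*t)*e^(σ^2*t^2/2)

E[X^2] = d^2M/dt^2 |_{t=0} = μ^2 + σ^2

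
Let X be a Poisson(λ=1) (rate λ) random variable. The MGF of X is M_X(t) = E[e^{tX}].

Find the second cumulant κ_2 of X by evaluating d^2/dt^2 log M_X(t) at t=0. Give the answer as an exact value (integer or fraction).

M_X(t) = e^(e^(t) - 1)
K_X(t) = log M_X(t) = e^(t) - 1
dK/dt = e^(t)
d^2K/dt^2 = e^(t)

κ_2 = d^2K/dt^2 |_{t=0} = 1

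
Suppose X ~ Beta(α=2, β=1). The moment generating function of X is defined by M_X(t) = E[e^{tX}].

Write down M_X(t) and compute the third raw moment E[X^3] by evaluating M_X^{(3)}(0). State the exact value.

E[X^3] = D^3[M](0) = 2/5

M_X(t) = ₁F₁(2; 3; t)
D^3[M](t) = 2*₁F₁(5; 6; t)/5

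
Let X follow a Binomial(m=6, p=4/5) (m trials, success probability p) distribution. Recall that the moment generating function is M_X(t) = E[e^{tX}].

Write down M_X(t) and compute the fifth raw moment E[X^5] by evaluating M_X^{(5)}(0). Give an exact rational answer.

M_X(t) = (4*e^(t)/5 + 1/5)^6
M′(t) = 24576*e^(6*t)/15625 + 6144*e^(5*t)/3125 + 3072*e^(4*t)/3125 + 768*e^(3*t)/3125 + 96*e^(2*t)/3125 + 24*e^(t)/15625
M′′(t) = 147456*e^(6*t)/15625 + 6144*e^(5*t)/625 + 12288*e^(4*t)/3125 + 2304*e^(3*t)/3125 + 192*e^(2*t)/3125 + 24*e^(t)/15625
M′′′(t) = 884736*e^(6*t)/15625 + 6144*e^(5*t)/125 + 49152*e^(4*t)/3125 + 6912*e^(3*t)/3125 + 384*e^(2*t)/3125 + 24*e^(t)/15625
M′′′′(t) = 5308416*e^(6*t)/15625 + 6144*e^(5*t)/25 + 196608*e^(4*t)/3125 + 20736*e^(3*t)/3125 + 768*e^(2*t)/3125 + 24*e^(t)/15625
M′′′′′(t) = 31850496*e^(6*t)/15625 + 6144*e^(5*t)/5 + 786432*e^(4*t)/3125 + 62208*e^(3*t)/3125 + 1536*e^(2*t)/3125 + 24*e^(t)/15625

E[X^5] = M′′′′′(0) = 2212056/625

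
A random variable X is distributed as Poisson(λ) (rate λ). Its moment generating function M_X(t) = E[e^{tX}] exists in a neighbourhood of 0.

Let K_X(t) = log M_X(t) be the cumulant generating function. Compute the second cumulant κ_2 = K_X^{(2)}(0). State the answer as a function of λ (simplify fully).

M_X(t) = e^(λ*(e^(t) - 1))
K_X(t) = log M_X(t) = λ*(e^(t) - 1)
K′(t) = λ*e^(t)
K′′(t) = λ*e^(t)

κ_2 = K′′(0) = λ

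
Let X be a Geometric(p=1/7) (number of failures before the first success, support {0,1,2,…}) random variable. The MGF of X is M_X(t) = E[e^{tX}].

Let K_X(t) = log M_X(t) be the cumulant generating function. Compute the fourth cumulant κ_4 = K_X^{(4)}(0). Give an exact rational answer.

M_X(t) = 1/(7*(1 - 6*e^(t)/7))
K_X(t) = log M_X(t) = -log(1 - 6*e^(t)/7) - log(7)
K^(4)(t) = (1512*e^(3*t) + 7056*e^(2*t) + 2058*e^(t))/(1296*e^(4*t) - 6048*e^(3*t) + 10584*e^(2*t) - 8232*e^(t) + 2401)

κ_4 = K^(4)(0) = 10626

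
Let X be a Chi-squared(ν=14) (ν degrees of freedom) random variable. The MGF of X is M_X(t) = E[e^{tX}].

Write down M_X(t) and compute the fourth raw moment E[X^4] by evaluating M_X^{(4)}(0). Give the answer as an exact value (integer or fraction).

E[X^4] = M^(4)(0) = 80640

M_X(t) = (1 - 2*t)^(-7)
M^(4)(t) = -80640/(2048*t^11 - 11264*t^10 + 28160*t^9 - 42240*t^8 + 42240*t^7 - 29568*t^6 + 14784*t^5 - 5280*t^4 + 1320*t^3 - 220*t^2 + 22*t - 1)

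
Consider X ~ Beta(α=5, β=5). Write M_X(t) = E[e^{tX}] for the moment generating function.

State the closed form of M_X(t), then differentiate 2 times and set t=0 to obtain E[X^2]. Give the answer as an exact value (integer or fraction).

E[X^2] = d^2M/dt^2 |_{t=0} = 3/11

M_X(t) = ₁F₁(5; 10; t)
dM/dt = ₁F₁(6; 11; t)/2
d^2M/dt^2 = 3*₁F₁(7; 12; t)/11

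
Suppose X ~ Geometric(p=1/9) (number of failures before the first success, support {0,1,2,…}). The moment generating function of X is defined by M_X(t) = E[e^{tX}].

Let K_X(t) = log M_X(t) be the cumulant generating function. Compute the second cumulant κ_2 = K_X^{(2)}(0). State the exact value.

M_X(t) = 1/(9*(1 - 8*e^(t)/9))
K_X(t) = log M_X(t) = -log(1 - 8*e^(t)/9) - 2*log(3)
dK/dt = -8*e^(t)/(8*e^(t) - 9)
d^2K/dt^2 = 72*e^(t)/(64*e^(2*t) - 144*e^(t) + 81)

κ_2 = d^2K/dt^2 |_{t=0} = 72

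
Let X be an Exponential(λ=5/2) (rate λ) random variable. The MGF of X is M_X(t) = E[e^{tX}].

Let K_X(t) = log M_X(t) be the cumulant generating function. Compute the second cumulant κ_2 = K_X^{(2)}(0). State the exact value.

M_X(t) = 5/(2*(5/2 - t))
K_X(t) = log M_X(t) = -log(5/2 - t) - log(2) + log(5)
D^2[K](t) = 4/(4*t^2 - 20*t + 25)

κ_2 = D^2[K](0) = 4/25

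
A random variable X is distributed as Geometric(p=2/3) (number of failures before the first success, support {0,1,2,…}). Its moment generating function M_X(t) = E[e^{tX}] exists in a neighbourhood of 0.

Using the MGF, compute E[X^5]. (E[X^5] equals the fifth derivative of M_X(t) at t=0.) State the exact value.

M_X(t) = 2/(3*(1 - e^(t)/3))
D^5[M](t) = (2*e^(5*t) + 156*e^(4*t) + 1188*e^(3*t) + 1404*e^(2*t) + 162*e^(t))/(e^(6*t) - 18*e^(5*t) + 135*e^(4*t) - 540*e^(3*t) + 1215*e^(2*t) - 1458*e^(t) + 729)

E[X^5] = D^5[M](0) = 91/2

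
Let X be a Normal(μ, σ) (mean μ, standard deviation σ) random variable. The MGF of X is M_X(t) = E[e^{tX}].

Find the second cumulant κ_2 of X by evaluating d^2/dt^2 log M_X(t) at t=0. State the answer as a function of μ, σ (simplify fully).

κ_2 = K′′(0) = σ^2

M_X(t) = e^(μ*t + σ^2*t^2/2)
K_X(t) = log M_X(t) = μ*t + σ^2*t^2/2
K′(t) = μ + σ^2*t
K′′(t) = σ^2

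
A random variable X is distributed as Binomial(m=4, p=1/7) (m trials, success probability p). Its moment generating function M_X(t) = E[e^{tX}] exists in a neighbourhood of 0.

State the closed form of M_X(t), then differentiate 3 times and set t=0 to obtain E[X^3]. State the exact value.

M_X(t) = (e^(t)/7 + 6/7)^4
M^(3)(t) = 64*e^(4*t)/2401 + 648*e^(3*t)/2401 + 1728*e^(2*t)/2401 + 864*e^(t)/2401

E[X^3] = M^(3)(0) = 472/343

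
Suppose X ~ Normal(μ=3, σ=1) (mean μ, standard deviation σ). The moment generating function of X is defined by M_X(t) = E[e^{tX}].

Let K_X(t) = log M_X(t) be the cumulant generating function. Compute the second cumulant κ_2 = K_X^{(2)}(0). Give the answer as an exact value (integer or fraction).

M_X(t) = e^(t^2/2 + 3*t)
K_X(t) = log M_X(t) = t^2/2 + 3*t
K′(t) = t + 3
K′′(t) = 1

κ_2 = K′′(0) = 1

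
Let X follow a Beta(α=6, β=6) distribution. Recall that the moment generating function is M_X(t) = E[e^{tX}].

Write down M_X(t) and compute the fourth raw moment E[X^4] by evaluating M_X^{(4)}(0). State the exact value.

E[X^4] = D^4[M](0) = 6/65

M_X(t) = ₁F₁(6; 12; t)
D^4[M](t) = 6*₁F₁(10; 16; t)/65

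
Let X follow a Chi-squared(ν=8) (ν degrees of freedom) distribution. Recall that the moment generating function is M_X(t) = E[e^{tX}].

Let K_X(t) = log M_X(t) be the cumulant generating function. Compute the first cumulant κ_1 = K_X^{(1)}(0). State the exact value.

κ_1 = D[K](0) = 8

M_X(t) = (1 - 2*t)^(-4)
K_X(t) = log M_X(t) = -4*log(1 - 2*t)
D[K](t) = -8/(2*t - 1)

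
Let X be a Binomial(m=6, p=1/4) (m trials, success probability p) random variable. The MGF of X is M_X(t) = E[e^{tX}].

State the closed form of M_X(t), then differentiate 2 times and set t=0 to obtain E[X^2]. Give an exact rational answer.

M_X(t) = (e^(t)/4 + 3/4)^6
M′(t) = 3*e^(6*t)/2048 + 45*e^(5*t)/2048 + 135*e^(4*t)/1024 + 405*e^(3*t)/1024 + 1215*e^(2*t)/2048 + 729*e^(t)/2048
M′′(t) = 9*e^(6*t)/1024 + 225*e^(5*t)/2048 + 135*e^(4*t)/256 + 1215*e^(3*t)/1024 + 1215*e^(2*t)/1024 + 729*e^(t)/2048

E[X^2] = M′′(0) = 27/8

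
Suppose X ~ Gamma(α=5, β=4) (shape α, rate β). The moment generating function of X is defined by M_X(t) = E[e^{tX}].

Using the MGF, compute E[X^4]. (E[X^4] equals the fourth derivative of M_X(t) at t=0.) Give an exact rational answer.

E[X^4] = D^4[M](0) = 105/16

M_X(t) = 1024/(4 - t)^5
D^4[M](t) = -1720320/(t^9 - 36*t^8 + 576*t^7 - 5376*t^6 + 32256*t^5 - 129024*t^4 + 344064*t^3 - 589824*t^2 + 589824*t - 262144)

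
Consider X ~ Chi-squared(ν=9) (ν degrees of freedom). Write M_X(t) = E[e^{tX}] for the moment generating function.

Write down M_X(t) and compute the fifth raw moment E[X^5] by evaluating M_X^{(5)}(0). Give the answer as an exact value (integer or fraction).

M_X(t) = (1 - 2*t)^(-9/2)
dM/dt = -9/(32*t^5*√(1 - 2*t) - 80*t^4*√(1 - 2*t) + 80*t^3*√(1 - 2*t) - 40*t^2*√(1 - 2*t) + 10*t*√(1 - 2*t) - √(1 - 2*t))
d^2M/dt^2 = 99/(64*t^6*√(1 - 2*t) - 192*t^5*√(1 - 2*t) + 240*t^4*√(1 - 2*t) - 160*t^3*√(1 - 2*t) + 60*t^2*√(1 - 2*t) - 12*t*√(1 - 2*t) + √(1 - 2*t))

E[X^5] = d^5M/dt^5 |_{t=0} = 328185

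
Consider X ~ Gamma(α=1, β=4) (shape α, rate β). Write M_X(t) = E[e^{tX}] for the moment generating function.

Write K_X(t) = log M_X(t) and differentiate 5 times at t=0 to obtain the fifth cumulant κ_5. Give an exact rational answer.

κ_5 = K^(5)(0) = 3/128

M_X(t) = 4/(4 - t)
K_X(t) = log M_X(t) = -log(4 - t) + 2*log(2)
K^(5)(t) = -24/(t^5 - 20*t^4 + 160*t^3 - 640*t^2 + 1280*t - 1024)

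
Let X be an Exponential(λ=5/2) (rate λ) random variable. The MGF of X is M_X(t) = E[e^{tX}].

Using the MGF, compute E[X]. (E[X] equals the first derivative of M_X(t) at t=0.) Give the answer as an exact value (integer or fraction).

M_X(t) = 5/(2*(5/2 - t))
dM/dt = 10/(4*t^2 - 20*t + 25)

E[X] = dM/dt |_{t=0} = 2/5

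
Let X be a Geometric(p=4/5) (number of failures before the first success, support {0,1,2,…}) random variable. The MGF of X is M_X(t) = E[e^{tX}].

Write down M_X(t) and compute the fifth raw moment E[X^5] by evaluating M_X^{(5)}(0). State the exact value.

M_X(t) = 4/(5*(1 - e^(t)/5))
dM/dt = 4*e^(t)/(e^(2*t) - 10*e^(t) + 25)
d^2M/dt^2 = (-4*e^(2*t) - 20*e^(t))/(e^(3*t) - 15*e^(2*t) + 75*e^(t) - 125)
d^3M/dt^3 = (4*e^(3*t) + 80*e^(2*t) + 100*e^(t))/(e^(4*t) - 20*e^(3*t) + 150*e^(2*t) - 500*e^(t) + 625)
d^4M/dt^4 = (-4*e^(4*t) - 220*e^(3*t) - 1100*e^(2*t) - 500*e^(t))/(e^(5*t) - 25*e^(4*t) + 250*e^(3*t) - 1250*e^(2*t) + 3125*e^(t) - 3125)
d^5M/dt^5 = (4*e^(5*t) + 520*e^(4*t) + 6600*e^(3*t) + 13000*e^(2*t) + 2500*e^(t))/(e^(6*t) - 30*e^(5*t) + 375*e^(4*t) - 2500*e^(3*t) + 9375*e^(2*t) - 18750*e^(t) + 15625)

E[X^5] = d^5M/dt^5 |_{t=0} = 707/128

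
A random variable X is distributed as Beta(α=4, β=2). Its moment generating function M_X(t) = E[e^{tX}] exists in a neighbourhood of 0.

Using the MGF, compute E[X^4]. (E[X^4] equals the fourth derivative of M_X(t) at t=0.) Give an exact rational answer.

M_X(t) = ₁F₁(4; 6; t)
dM/dt = 2*₁F₁(5; 7; t)/3
d^2M/dt^2 = 10*₁F₁(6; 8; t)/21
d^3M/dt^3 = 5*₁F₁(7; 9; t)/14
d^4M/dt^4 = 5*₁F₁(8; 10; t)/18

E[X^4] = d^4M/dt^4 |_{t=0} = 5/18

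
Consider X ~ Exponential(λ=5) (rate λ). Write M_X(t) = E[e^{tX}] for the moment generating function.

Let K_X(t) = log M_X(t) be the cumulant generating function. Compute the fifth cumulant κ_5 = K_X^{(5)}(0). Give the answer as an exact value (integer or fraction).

M_X(t) = 5/(5 - t)
K_X(t) = log M_X(t) = -log(5 - t) + log(5)
D^5[K](t) = -24/(t^5 - 25*t^4 + 250*t^3 - 1250*t^2 + 3125*t - 3125)

κ_5 = D^5[K](0) = 24/3125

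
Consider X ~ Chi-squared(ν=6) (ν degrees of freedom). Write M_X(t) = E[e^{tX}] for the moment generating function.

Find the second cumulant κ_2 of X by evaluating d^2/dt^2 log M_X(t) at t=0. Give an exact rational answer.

κ_2 = d^2K/dt^2 |_{t=0} = 12

M_X(t) = (1 - 2*t)^(-3)
K_X(t) = log M_X(t) = -3*log(1 - 2*t)
dK/dt = -6/(2*t - 1)
d^2K/dt^2 = 12/(4*t^2 - 4*t + 1)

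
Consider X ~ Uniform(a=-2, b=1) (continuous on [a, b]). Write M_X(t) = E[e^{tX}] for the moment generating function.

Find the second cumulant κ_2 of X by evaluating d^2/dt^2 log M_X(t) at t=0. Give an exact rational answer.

κ_2 = K′′(0) = 3/4

M_X(t) = (e^(t) - e^(-2*t))/(3*t)
K_X(t) = log M_X(t) = -log(t) + log(e^(t) - e^(-2*t)) - log(3)
K′(t) = (t*e^(3*t) + 2*t - e^(3*t) + 1)/(t*e^(3*t) - t)
K′′(t) = (-9*t^2*e^(3*t) + e^(6*t) - 2*e^(3*t) + 1)/(t^2*e^(6*t) - 2*t^2*e^(3*t) + t^2)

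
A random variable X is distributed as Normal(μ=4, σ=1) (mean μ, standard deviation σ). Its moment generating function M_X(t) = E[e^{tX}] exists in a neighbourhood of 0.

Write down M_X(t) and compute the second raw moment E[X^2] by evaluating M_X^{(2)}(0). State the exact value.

M_X(t) = e^(t^2/2 + 4*t)
M′(t) = t*e^(4*t)*e^(t^2/2) + 4*e^(4*t)*e^(t^2/2)
M′′(t) = t^2*e^(4*t)*e^(t^2/2) + 8*t*e^(4*t)*e^(t^2/2) + 17*e^(4*t)*e^(t^2/2)

E[X^2] = M′′(0) = 17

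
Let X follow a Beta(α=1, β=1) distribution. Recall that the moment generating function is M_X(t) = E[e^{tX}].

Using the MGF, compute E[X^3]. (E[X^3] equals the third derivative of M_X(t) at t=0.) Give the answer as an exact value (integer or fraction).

E[X^3] = d^3M/dt^3 |_{t=0} = 1/4

M_X(t) = ₁F₁(1; 2; t)
dM/dt = ₁F₁(2; 3; t)/2
d^2M/dt^2 = ₁F₁(3; 4; t)/3
d^3M/dt^3 = ₁F₁(4; 5; t)/4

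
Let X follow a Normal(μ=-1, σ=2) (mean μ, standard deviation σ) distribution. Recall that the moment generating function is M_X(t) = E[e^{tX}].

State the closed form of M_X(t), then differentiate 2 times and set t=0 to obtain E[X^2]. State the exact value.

E[X^2] = D^2[M](0) = 5

M_X(t) = e^(2*t^2 - t)
D^2[M](t) = (16*t^2*e^(2*t^2) - 8*t*e^(2*t^2) + 5*e^(2*t^2))*e^(-t)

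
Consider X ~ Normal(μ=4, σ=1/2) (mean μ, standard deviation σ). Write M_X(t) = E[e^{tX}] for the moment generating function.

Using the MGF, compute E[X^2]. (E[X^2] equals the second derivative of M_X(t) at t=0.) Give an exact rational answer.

M_X(t) = e^(t^2/8 + 4*t)
dM/dt = t*e^(4*t)*e^(t^2/8)/4 + 4*e^(4*t)*e^(t^2/8)
d^2M/dt^2 = t^2*e^(4*t)*e^(t^2/8)/16 + 2*t*e^(4*t)*e^(t^2/8) + 65*e^(4*t)*e^(t^2/8)/4

E[X^2] = d^2M/dt^2 |_{t=0} = 65/4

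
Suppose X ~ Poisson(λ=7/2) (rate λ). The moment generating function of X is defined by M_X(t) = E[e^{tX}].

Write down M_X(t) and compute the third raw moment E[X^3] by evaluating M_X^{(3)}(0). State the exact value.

E[X^3] = D^3[M](0) = 665/8

M_X(t) = e^(7*e^(t)/2 - 7/2)
D^3[M](t) = (343*e^(3*t)*e^(7*e^(t)/2) + 294*e^(2*t)*e^(7*e^(t)/2) + 28*e^(t)*e^(7*e^(t)/2))*e^(-7/2)/8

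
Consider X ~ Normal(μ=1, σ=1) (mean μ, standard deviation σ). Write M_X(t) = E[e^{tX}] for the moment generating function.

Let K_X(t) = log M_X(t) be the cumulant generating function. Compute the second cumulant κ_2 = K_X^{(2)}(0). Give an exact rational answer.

κ_2 = d^2K/dt^2 |_{t=0} = 1

M_X(t) = e^(t^2/2 + t)
K_X(t) = log M_X(t) = t^2/2 + t
dK/dt = t + 1
d^2K/dt^2 = 1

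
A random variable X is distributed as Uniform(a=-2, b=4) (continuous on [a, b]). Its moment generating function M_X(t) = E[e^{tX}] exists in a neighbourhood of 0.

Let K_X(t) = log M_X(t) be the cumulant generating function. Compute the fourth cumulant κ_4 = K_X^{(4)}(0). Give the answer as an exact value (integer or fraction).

κ_4 = D^4[K](0) = -54/5

M_X(t) = (e^(4*t) - e^(-2*t))/(6*t)
K_X(t) = log M_X(t) = -log(t) + log(e^(4*t) - e^(-2*t)) - log(6)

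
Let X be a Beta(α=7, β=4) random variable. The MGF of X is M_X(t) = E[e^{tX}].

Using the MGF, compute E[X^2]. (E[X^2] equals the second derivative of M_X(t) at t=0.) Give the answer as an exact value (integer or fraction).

M_X(t) = ₁F₁(7; 11; t)
dM/dt = 7*₁F₁(8; 12; t)/11
d^2M/dt^2 = 14*₁F₁(9; 13; t)/33

E[X^2] = d^2M/dt^2 |_{t=0} = 14/33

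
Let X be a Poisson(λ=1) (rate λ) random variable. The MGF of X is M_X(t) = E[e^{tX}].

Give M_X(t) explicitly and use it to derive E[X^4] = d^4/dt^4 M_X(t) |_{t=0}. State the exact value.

E[X^4] = M^(4)(0) = 15

M_X(t) = e^(e^(t) - 1)
M^(4)(t) = (e^(4*t)*e^(e^(t)) + 6*e^(3*t)*e^(e^(t)) + 7*e^(2*t)*e^(e^(t)) + e^(t)*e^(e^(t)))*e^(-1)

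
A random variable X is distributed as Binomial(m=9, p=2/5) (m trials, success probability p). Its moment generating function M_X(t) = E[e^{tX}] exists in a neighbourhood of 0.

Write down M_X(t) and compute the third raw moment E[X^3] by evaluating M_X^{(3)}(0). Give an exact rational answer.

M_X(t) = (2*e^(t)/5 + 3/5)^9

E[X^3] = D^3[M](0) = 8802/125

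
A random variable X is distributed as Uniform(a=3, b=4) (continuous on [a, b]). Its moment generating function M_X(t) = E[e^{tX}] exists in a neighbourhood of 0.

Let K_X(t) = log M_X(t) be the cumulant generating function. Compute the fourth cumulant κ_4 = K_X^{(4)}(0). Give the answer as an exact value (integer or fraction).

κ_4 = D^4[K](0) = -1/120

M_X(t) = (e^(4*t) - e^(3*t))/t
K_X(t) = log M_X(t) = -log(t) + log(e^(4*t) - e^(3*t))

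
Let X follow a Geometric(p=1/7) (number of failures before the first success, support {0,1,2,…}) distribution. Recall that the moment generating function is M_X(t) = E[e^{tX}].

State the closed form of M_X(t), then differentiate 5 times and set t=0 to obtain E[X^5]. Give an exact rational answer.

E[X^5] = M^(5)(0) = 1277646

M_X(t) = 1/(7*(1 - 6*e^(t)/7))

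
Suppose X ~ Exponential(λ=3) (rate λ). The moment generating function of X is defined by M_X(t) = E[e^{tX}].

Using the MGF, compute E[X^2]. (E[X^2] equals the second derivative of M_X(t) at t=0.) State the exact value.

E[X^2] = M′′(0) = 2/9

M_X(t) = 3/(3 - t)
M′(t) = 3/(t^2 - 6*t + 9)
M′′(t) = -6/(t^3 - 9*t^2 + 27*t - 27)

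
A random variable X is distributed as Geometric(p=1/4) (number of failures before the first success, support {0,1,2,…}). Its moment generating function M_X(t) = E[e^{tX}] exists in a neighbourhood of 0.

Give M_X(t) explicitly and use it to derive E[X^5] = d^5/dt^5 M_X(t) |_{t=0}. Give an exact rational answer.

E[X^5] = D^5[M](0) = 52923

M_X(t) = 1/(4*(1 - 3*e^(t)/4))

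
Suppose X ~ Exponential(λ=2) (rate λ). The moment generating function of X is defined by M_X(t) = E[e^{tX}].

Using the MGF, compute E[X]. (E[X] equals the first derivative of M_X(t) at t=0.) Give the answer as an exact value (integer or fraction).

M_X(t) = 2/(2 - t)
dM/dt = 2/(t^2 - 4*t + 4)

E[X] = dM/dt |_{t=0} = 1/2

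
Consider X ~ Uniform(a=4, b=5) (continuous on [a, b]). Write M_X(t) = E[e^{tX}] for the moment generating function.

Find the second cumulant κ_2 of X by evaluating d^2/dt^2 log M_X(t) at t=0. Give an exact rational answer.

κ_2 = d^2K/dt^2 |_{t=0} = 1/12

M_X(t) = (e^(5*t) - e^(4*t))/t
K_X(t) = log M_X(t) = -log(t) + log(e^(5*t) - e^(4*t))
dK/dt = (5*t*e^(t) - 4*t - e^(t) + 1)/(t*e^(t) - t)
d^2K/dt^2 = (-t^2*e^(t) + e^(2*t) - 2*e^(t) + 1)/(t^2*e^(2*t) - 2*t^2*e^(t) + t^2)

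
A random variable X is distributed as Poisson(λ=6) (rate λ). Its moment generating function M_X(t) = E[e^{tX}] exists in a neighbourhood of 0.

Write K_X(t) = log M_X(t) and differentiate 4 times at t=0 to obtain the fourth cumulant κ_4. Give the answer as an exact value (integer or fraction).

M_X(t) = e^(6*e^(t) - 6)
K_X(t) = log M_X(t) = 6*e^(t) - 6
dK/dt = 6*e^(t)
d^2K/dt^2 = 6*e^(t)
d^3K/dt^3 = 6*e^(t)
d^4K/dt^4 = 6*e^(t)

κ_4 = d^4K/dt^4 |_{t=0} = 6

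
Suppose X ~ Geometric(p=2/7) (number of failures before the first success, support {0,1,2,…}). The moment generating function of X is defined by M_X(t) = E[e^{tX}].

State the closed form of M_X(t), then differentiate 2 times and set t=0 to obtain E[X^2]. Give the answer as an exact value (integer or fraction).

E[X^2] = D^2[M](0) = 15

M_X(t) = 2/(7*(1 - 5*e^(t)/7))
D^2[M](t) = (-50*e^(2*t) - 70*e^(t))/(125*e^(3*t) - 525*e^(2*t) + 735*e^(t) - 343)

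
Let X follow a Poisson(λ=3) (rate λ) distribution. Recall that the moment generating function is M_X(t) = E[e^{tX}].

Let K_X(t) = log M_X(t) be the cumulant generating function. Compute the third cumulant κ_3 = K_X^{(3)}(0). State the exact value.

M_X(t) = e^(3*e^(t) - 3)
K_X(t) = log M_X(t) = 3*e^(t) - 3
K′(t) = 3*e^(t)
K′′(t) = 3*e^(t)
K′′′(t) = 3*e^(t)

κ_3 = K′′′(0) = 3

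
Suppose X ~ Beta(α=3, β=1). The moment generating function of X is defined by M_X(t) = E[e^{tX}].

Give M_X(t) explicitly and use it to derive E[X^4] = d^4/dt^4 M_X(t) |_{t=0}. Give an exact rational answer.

E[X^4] = D^4[M](0) = 3/7

M_X(t) = ₁F₁(3; 4; t)
D^4[M](t) = 3*₁F₁(7; 8; t)/7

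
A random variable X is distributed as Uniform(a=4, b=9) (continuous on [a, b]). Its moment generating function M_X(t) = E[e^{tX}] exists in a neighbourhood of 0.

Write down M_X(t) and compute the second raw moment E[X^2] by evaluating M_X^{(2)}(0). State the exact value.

M_X(t) = (e^(9*t) - e^(4*t))/(5*t)
M′(t) = (9*t*e^(9*t) - 4*t*e^(4*t) - e^(9*t) + e^(4*t))/(5*t^2)
M′′(t) = (81*t^2*e^(9*t) - 16*t^2*e^(4*t) - 18*t*e^(9*t) + 8*t*e^(4*t) + 2*e^(9*t) - 2*e^(4*t))/(5*t^3)

E[X^2] = M′′(0) = 133/3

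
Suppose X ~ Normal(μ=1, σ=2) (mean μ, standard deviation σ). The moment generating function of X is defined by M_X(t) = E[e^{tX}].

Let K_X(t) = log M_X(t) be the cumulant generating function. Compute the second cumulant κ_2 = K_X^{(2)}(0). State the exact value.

M_X(t) = e^(2*t^2 + t)
K_X(t) = log M_X(t) = 2*t^2 + t
K^(2)(t) = 4

κ_2 = K^(2)(0) = 4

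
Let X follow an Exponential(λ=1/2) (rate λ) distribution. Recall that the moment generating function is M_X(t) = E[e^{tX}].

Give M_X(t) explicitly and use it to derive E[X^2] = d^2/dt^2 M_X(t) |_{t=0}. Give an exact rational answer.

E[X^2] = d^2M/dt^2 |_{t=0} = 8

M_X(t) = 1/(2*(1/2 - t))
dM/dt = 2/(4*t^2 - 4*t + 1)
d^2M/dt^2 = -8/(8*t^3 - 12*t^2 + 6*t - 1)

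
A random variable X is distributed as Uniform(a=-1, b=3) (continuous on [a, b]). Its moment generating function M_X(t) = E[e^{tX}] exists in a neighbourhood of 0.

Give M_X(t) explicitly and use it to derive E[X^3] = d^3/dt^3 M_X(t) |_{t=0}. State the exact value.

E[X^3] = M^(3)(0) = 5

M_X(t) = (e^(3*t) - e^(-t))/(4*t)
M^(3)(t) = (27*t^3*e^(4*t) + t^3 - 27*t^2*e^(4*t) + 3*t^2 + 18*t*e^(4*t) + 6*t - 6*e^(4*t) + 6)*e^(-t)/(4*t^4)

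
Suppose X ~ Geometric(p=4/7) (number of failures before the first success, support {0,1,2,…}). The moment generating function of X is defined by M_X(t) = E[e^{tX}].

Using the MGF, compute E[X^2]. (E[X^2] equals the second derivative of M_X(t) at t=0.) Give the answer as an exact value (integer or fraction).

M_X(t) = 4/(7*(1 - 3*e^(t)/7))
M′(t) = 12*e^(t)/(9*e^(2*t) - 42*e^(t) + 49)
M′′(t) = (-36*e^(2*t) - 84*e^(t))/(27*e^(3*t) - 189*e^(2*t) + 441*e^(t) - 343)

E[X^2] = M′′(0) = 15/8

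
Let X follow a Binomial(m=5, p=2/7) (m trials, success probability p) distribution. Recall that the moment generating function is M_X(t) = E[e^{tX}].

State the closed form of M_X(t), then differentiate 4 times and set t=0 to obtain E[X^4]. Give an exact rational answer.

M_X(t) = (2*e^(t)/7 + 5/7)^5
dM/dt = 160*e^(5*t)/16807 + 1600*e^(4*t)/16807 + 6000*e^(3*t)/16807 + 10000*e^(2*t)/16807 + 6250*e^(t)/16807
d^2M/dt^2 = 800*e^(5*t)/16807 + 6400*e^(4*t)/16807 + 18000*e^(3*t)/16807 + 20000*e^(2*t)/16807 + 6250*e^(t)/16807
d^3M/dt^3 = 4000*e^(5*t)/16807 + 25600*e^(4*t)/16807 + 54000*e^(3*t)/16807 + 40000*e^(2*t)/16807 + 6250*e^(t)/16807
d^4M/dt^4 = 20000*e^(5*t)/16807 + 102400*e^(4*t)/16807 + 162000*e^(3*t)/16807 + 80000*e^(2*t)/16807 + 6250*e^(t)/16807

E[X^4] = d^4M/dt^4 |_{t=0} = 52950/2401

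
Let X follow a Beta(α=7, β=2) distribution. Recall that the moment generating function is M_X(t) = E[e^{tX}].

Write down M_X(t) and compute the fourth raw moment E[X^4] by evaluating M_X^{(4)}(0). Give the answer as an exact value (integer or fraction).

M_X(t) = ₁F₁(7; 9; t)
D^4[M](t) = 14*₁F₁(11; 13; t)/33

E[X^4] = D^4[M](0) = 14/33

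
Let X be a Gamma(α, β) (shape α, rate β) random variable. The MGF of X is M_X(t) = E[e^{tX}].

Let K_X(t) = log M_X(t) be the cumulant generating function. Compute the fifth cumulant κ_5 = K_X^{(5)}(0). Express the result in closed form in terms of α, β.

M_X(t) = (β/(β - t))^α
K_X(t) = log M_X(t) = α*(log(β) - log(β - t))
K′(t) = -α/(-β + t)
K′′(t) = α/(β^2 - 2*β*t + t^2)
K′′′(t) = -2*α/(-β^3 + 3*β^2*t - 3*β*t^2 + t^3)
K′′′′(t) = 6*α/(β^4 - 4*β^3*t + 6*β^2*t^2 - 4*β*t^3 + t^4)
K′′′′′(t) = -24*α/(-β^5 + 5*β^4*t - 10*β^3*t^2 + 10*β^2*t^3 - 5*β*t^4 + t^5)

κ_5 = K′′′′′(0) = 24*α/β^5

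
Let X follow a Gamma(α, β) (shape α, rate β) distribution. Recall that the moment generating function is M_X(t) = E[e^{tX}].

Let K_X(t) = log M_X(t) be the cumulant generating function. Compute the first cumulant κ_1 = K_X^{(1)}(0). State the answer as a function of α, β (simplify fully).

M_X(t) = (β/(β - t))^α
K_X(t) = log M_X(t) = α*(log(β) - log(β - t))
K^(1)(t) = -α/(-β + t)

κ_1 = K^(1)(0) = α/β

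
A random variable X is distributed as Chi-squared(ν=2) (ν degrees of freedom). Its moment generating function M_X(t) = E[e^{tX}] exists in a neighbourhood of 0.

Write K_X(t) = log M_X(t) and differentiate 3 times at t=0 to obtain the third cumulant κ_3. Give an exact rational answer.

κ_3 = d^3K/dt^3 |_{t=0} = 16

M_X(t) = 1/(1 - 2*t)
K_X(t) = log M_X(t) = -log(1 - 2*t)
dK/dt = -2/(2*t - 1)
d^2K/dt^2 = 4/(4*t^2 - 4*t + 1)
d^3K/dt^3 = -16/(8*t^3 - 12*t^2 + 6*t - 1)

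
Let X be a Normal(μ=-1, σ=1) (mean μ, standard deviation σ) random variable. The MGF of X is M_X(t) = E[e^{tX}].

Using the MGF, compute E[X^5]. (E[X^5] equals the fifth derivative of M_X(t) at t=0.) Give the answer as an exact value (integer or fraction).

E[X^5] = D^5[M](0) = -26

M_X(t) = e^(t^2/2 - t)
D^5[M](t) = (t^5*e^(t^2/2) - 5*t^4*e^(t^2/2) + 20*t^3*e^(t^2/2) - 40*t^2*e^(t^2/2) + 50*t*e^(t^2/2) - 26*e^(t^2/2))*e^(-t)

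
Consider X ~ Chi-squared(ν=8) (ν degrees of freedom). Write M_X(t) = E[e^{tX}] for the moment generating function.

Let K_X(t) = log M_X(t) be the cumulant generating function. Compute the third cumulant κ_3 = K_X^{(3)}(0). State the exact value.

M_X(t) = (1 - 2*t)^(-4)
K_X(t) = log M_X(t) = -4*log(1 - 2*t)
K^(3)(t) = -64/(8*t^3 - 12*t^2 + 6*t - 1)

κ_3 = K^(3)(0) = 64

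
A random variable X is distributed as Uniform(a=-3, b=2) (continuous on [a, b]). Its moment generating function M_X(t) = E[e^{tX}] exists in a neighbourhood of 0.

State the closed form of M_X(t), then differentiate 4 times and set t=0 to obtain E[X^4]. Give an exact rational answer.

M_X(t) = (e^(2*t) - e^(-3*t))/(5*t)
M′(t) = (2*t*e^(5*t) + 3*t - e^(5*t) + 1)*e^(-3*t)/(5*t^2)
M′′(t) = (4*t^2*e^(5*t) - 9*t^2 - 4*t*e^(5*t) - 6*t + 2*e^(5*t) - 2)*e^(-3*t)/(5*t^3)
M′′′(t) = (8*t^3*e^(5*t) + 27*t^3 - 12*t^2*e^(5*t) + 27*t^2 + 12*t*e^(5*t) + 18*t - 6*e^(5*t) + 6)*e^(-3*t)/(5*t^4)
M′′′′(t) = (16*t^4*e^(5*t) - 81*t^4 - 32*t^3*e^(5*t) - 108*t^3 + 48*t^2*e^(5*t) - 108*t^2 - 48*t*e^(5*t) - 72*t + 24*e^(5*t) - 24)*e^(-3*t)/(5*t^5)

E[X^4] = M′′′′(0) = 11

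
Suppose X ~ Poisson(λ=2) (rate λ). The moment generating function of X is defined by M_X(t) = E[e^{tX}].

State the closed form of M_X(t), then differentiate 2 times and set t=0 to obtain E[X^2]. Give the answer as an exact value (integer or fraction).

E[X^2] = D^2[M](0) = 6

M_X(t) = e^(2*e^(t) - 2)
D^2[M](t) = (4*e^(2*t)*e^(2*e^(t)) + 2*e^(t)*e^(2*e^(t)))*e^(-2)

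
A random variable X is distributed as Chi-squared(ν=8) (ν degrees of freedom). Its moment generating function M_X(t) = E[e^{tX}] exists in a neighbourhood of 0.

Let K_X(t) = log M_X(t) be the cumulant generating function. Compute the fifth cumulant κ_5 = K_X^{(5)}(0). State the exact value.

κ_5 = K^(5)(0) = 3072

M_X(t) = (1 - 2*t)^(-4)
K_X(t) = log M_X(t) = -4*log(1 - 2*t)
K^(5)(t) = -3072/(32*t^5 - 80*t^4 + 80*t^3 - 40*t^2 + 10*t - 1)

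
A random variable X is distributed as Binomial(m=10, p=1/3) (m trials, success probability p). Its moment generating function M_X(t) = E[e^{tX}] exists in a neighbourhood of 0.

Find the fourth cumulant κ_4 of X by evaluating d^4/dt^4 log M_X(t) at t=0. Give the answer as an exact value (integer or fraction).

M_X(t) = (e^(t)/3 + 2/3)^10
K_X(t) = log M_X(t) = 10*log(e^(t)/3 + 2/3)
D^4[K](t) = (20*e^(3*t) - 160*e^(2*t) + 80*e^(t))/(e^(4*t) + 8*e^(3*t) + 24*e^(2*t) + 32*e^(t) + 16)

κ_4 = D^4[K](0) = -20/27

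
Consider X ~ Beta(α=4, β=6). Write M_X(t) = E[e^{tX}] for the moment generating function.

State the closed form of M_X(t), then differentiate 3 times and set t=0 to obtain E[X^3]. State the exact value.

M_X(t) = ₁F₁(4; 10; t)
D^3[M](t) = ₁F₁(7; 13; t)/11

E[X^3] = D^3[M](0) = 1/11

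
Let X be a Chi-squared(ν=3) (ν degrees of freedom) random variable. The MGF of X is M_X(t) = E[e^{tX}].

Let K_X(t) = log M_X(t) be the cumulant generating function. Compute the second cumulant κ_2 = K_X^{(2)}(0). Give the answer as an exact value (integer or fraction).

κ_2 = K′′(0) = 6

M_X(t) = (1 - 2*t)^(-3/2)
K_X(t) = log M_X(t) = -3*log(1 - 2*t)/2
K′(t) = -3/(2*t - 1)
K′′(t) = 6/(4*t^2 - 4*t + 1)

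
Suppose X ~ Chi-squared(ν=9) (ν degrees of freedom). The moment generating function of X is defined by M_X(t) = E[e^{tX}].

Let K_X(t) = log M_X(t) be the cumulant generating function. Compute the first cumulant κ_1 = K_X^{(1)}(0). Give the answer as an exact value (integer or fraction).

κ_1 = K′(0) = 9

M_X(t) = (1 - 2*t)^(-9/2)
K_X(t) = log M_X(t) = -9*log(1 - 2*t)/2
K′(t) = -9/(2*t - 1)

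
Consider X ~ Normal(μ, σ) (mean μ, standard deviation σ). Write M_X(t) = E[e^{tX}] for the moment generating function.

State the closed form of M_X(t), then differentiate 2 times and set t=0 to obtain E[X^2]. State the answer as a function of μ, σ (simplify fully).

E[X^2] = D^2[M](0) = μ^2 + σ^2

M_X(t) = e^(μ*t + σ^2*t^2/2)
D^2[M](t) = μ^2*e^(μ*t)*e^(σ^2*t^2/2) + 2*μ*σ^2*t*e^(μ*t)*e^(σ^2*t^2/2) + σ^4*t^2*e^(μ*t)*e^(σ^2*t^2/2) + σ^2*e^(μ*t)*e^(σ^2*t^2/2)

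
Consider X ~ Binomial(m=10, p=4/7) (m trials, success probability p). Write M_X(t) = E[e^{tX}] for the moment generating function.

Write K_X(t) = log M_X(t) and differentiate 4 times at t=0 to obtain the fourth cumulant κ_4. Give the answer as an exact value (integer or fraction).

M_X(t) = (4*e^(t)/7 + 3/7)^10
K_X(t) = log M_X(t) = 10*log(4*e^(t)/7 + 3/7)
K′(t) = 40*e^(t)/(4*e^(t) + 3)
K′′(t) = 120*e^(t)/(16*e^(2*t) + 24*e^(t) + 9)
K′′′(t) = (-480*e^(2*t) + 360*e^(t))/(64*e^(3*t) + 144*e^(2*t) + 108*e^(t) + 27)
K′′′′(t) = (1920*e^(3*t) - 5760*e^(2*t) + 1080*e^(t))/(256*e^(4*t) + 768*e^(3*t) + 864*e^(2*t) + 432*e^(t) + 81)

κ_4 = K′′′′(0) = -2760/2401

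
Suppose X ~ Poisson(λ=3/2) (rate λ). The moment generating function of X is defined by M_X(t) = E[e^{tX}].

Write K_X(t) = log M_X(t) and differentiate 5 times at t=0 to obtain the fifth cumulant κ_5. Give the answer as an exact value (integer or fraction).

M_X(t) = e^(3*e^(t)/2 - 3/2)
K_X(t) = log M_X(t) = 3*e^(t)/2 - 3/2
dK/dt = 3*e^(t)/2
d^2K/dt^2 = 3*e^(t)/2
d^3K/dt^3 = 3*e^(t)/2
d^4K/dt^4 = 3*e^(t)/2
d^5K/dt^5 = 3*e^(t)/2

κ_5 = d^5K/dt^5 |_{t=0} = 3/2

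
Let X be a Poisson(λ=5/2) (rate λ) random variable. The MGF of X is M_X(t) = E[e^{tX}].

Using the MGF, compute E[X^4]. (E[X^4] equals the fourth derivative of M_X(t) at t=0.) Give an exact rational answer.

M_X(t) = e^(5*e^(t)/2 - 5/2)
M′(t) = 5*e^(-5/2)*e^(t)*e^(5*e^(t)/2)/2
M′′(t) = (25*e^(2*t)*e^(5*e^(t)/2) + 10*e^(t)*e^(5*e^(t)/2))*e^(-5/2)/4
M′′′(t) = (125*e^(3*t)*e^(5*e^(t)/2) + 150*e^(2*t)*e^(5*e^(t)/2) + 20*e^(t)*e^(5*e^(t)/2))*e^(-5/2)/8
M′′′′(t) = (625*e^(4*t)*e^(5*e^(t)/2) + 1500*e^(3*t)*e^(5*e^(t)/2) + 700*e^(2*t)*e^(5*e^(t)/2) + 40*e^(t)*e^(5*e^(t)/2))*e^(-5/2)/16

E[X^4] = M′′′′(0) = 2865/16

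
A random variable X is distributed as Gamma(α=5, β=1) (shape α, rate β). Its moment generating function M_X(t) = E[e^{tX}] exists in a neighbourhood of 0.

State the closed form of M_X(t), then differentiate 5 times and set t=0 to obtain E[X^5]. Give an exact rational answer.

M_X(t) = (1 - t)^(-5)
D^5[M](t) = 15120/(t^10 - 10*t^9 + 45*t^8 - 120*t^7 + 210*t^6 - 252*t^5 + 210*t^4 - 120*t^3 + 45*t^2 - 10*t + 1)

E[X^5] = D^5[M](0) = 15120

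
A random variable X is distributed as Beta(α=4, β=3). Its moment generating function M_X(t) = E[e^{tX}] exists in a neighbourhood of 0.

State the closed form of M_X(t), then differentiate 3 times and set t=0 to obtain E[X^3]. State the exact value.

E[X^3] = d^3M/dt^3 |_{t=0} = 5/21

M_X(t) = ₁F₁(4; 7; t)
dM/dt = 4*₁F₁(5; 8; t)/7
d^2M/dt^2 = 5*₁F₁(6; 9; t)/14
d^3M/dt^3 = 5*₁F₁(7; 10; t)/21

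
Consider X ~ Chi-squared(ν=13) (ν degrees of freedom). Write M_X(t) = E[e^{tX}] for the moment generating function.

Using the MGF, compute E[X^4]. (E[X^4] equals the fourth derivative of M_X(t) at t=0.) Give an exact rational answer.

M_X(t) = (1 - 2*t)^(-13/2)

E[X^4] = M^(4)(0) = 62985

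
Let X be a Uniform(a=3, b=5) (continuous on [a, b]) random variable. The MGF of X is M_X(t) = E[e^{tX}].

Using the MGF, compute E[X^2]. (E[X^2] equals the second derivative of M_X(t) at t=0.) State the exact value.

M_X(t) = (e^(5*t) - e^(3*t))/(2*t)
D^2[M](t) = (25*t^2*e^(5*t) - 9*t^2*e^(3*t) - 10*t*e^(5*t) + 6*t*e^(3*t) + 2*e^(5*t) - 2*e^(3*t))/(2*t^3)

E[X^2] = D^2[M](0) = 49/3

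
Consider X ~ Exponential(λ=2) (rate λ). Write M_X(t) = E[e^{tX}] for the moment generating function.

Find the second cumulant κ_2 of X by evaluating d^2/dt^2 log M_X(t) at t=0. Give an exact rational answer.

κ_2 = K^(2)(0) = 1/4

M_X(t) = 2/(2 - t)
K_X(t) = log M_X(t) = -log(2 - t) + log(2)
K^(2)(t) = 1/(t^2 - 4*t + 4)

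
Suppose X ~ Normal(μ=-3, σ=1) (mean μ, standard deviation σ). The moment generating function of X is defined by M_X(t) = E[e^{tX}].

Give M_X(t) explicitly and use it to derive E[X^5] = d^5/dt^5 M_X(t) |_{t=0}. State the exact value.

M_X(t) = e^(t^2/2 - 3*t)
M′(t) = t*e^(-3*t)*e^(t^2/2) - 3*e^(-3*t)*e^(t^2/2)
M′′(t) = (t^2*e^(t^2/2) - 6*t*e^(t^2/2) + 10*e^(t^2/2))*e^(-3*t)
M′′′(t) = (t^3*e^(t^2/2) - 9*t^2*e^(t^2/2) + 30*t*e^(t^2/2) - 36*e^(t^2/2))*e^(-3*t)
M′′′′(t) = (t^4*e^(t^2/2) - 12*t^3*e^(t^2/2) + 60*t^2*e^(t^2/2) - 144*t*e^(t^2/2) + 138*e^(t^2/2))*e^(-3*t)
M′′′′′(t) = (t^5*e^(t^2/2) - 15*t^4*e^(t^2/2) + 100*t^3*e^(t^2/2) - 360*t^2*e^(t^2/2) + 690*t*e^(t^2/2) - 558*e^(t^2/2))*e^(-3*t)

E[X^5] = M′′′′′(0) = -558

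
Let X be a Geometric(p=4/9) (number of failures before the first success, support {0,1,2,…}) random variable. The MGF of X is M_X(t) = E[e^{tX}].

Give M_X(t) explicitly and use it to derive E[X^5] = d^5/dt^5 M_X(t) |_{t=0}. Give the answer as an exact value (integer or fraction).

E[X^5] = M′′′′′(0) = 165535/128

M_X(t) = 4/(9*(1 - 5*e^(t)/9))
M′(t) = 20*e^(t)/(25*e^(2*t) - 90*e^(t) + 81)
M′′(t) = (-100*e^(2*t) - 180*e^(t))/(125*e^(3*t) - 675*e^(2*t) + 1215*e^(t) - 729)
M′′′(t) = (500*e^(3*t) + 3600*e^(2*t) + 1620*e^(t))/(625*e^(4*t) - 4500*e^(3*t) + 12150*e^(2*t) - 14580*e^(t) + 6561)
M′′′′(t) = (-2500*e^(4*t) - 49500*e^(3*t) - 89100*e^(2*t) - 14580*e^(t))/(3125*e^(5*t) - 28125*e^(4*t) + 101250*e^(3*t) - 182250*e^(2*t) + 164025*e^(t) - 59049)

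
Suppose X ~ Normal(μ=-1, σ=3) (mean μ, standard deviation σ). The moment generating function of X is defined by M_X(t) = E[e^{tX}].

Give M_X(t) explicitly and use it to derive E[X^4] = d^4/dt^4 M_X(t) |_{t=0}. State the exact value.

E[X^4] = M′′′′(0) = 298

M_X(t) = e^(9*t^2/2 - t)
M′(t) = 9*t*e^(-t)*e^(9*t^2/2) - e^(-t)*e^(9*t^2/2)
M′′(t) = (81*t^2*e^(9*t^2/2) - 18*t*e^(9*t^2/2) + 10*e^(9*t^2/2))*e^(-t)
M′′′(t) = (729*t^3*e^(9*t^2/2) - 243*t^2*e^(9*t^2/2) + 270*t*e^(9*t^2/2) - 28*e^(9*t^2/2))*e^(-t)
M′′′′(t) = (6561*t^4*e^(9*t^2/2) - 2916*t^3*e^(9*t^2/2) + 4860*t^2*e^(9*t^2/2) - 1008*t*e^(9*t^2/2) + 298*e^(9*t^2/2))*e^(-t)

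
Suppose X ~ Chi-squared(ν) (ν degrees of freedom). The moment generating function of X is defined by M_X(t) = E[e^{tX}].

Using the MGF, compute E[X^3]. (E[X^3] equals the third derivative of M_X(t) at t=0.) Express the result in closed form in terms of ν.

E[X^3] = M^(3)(0) = ν*(ν^2 + 6*ν + 8)

M_X(t) = (1 - 2*t)^(-ν/2)
M^(3)(t) = (-ν^3 - 6*ν^2 - 8*ν)/(8*t^3*(1 - 2*t)^(ν/2) - 12*t^2*(1 - 2*t)^(ν/2) + 6*t*(1 - 2*t)^(ν/2) - (1 - 2*t)^(ν/2))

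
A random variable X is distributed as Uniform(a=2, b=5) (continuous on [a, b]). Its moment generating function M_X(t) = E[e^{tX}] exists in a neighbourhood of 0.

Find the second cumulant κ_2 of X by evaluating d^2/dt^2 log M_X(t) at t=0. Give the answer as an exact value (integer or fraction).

κ_2 = D^2[K](0) = 3/4

M_X(t) = (e^(5*t) - e^(2*t))/(3*t)
K_X(t) = log M_X(t) = -log(t) + log(e^(5*t) - e^(2*t)) - log(3)
D^2[K](t) = (-9*t^2*e^(3*t) + e^(6*t) - 2*e^(3*t) + 1)/(t^2*e^(6*t) - 2*t^2*e^(3*t) + t^2)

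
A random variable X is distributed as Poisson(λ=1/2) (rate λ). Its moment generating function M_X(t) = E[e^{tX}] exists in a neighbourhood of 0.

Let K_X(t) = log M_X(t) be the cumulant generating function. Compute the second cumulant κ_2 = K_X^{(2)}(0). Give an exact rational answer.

M_X(t) = e^(e^(t)/2 - 1/2)
K_X(t) = log M_X(t) = e^(t)/2 - 1/2
dK/dt = e^(t)/2
d^2K/dt^2 = e^(t)/2

κ_2 = d^2K/dt^2 |_{t=0} = 1/2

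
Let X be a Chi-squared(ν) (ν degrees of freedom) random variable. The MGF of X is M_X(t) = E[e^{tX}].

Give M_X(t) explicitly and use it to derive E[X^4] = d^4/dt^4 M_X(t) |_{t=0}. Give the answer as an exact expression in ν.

M_X(t) = (1 - 2*t)^(-ν/2)
M^(4)(t) = (ν^4 + 12*ν^3 + 44*ν^2 + 48*ν)/(16*t^4*(1 - 2*t)^(ν/2) - 32*t^3*(1 - 2*t)^(ν/2) + 24*t^2*(1 - 2*t)^(ν/2) - 8*t*(1 - 2*t)^(ν/2) + (1 - 2*t)^(ν/2))

E[X^4] = M^(4)(0) = ν*(ν^3 + 12*ν^2 + 44*ν + 48)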